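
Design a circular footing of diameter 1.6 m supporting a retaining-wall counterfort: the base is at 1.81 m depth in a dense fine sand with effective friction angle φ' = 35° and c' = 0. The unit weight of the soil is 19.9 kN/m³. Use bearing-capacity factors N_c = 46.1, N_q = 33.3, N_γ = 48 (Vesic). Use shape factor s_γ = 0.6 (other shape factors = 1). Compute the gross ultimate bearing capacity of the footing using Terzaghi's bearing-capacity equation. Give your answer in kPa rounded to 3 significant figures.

q_ult ≈ 1660 kPa

q = γ·D_f = 19.9 × 1.81 = 36.019 kPa.
q·N_q = 36.019 × 33.3 = 1199.4 kPa
0.5·γ·B·N_γ·s_γ = 0.5 × 19.9 × 1.6 × 48 × 0.6 = 458.5 kPa
q_ult = 1199.4 + 458.5 = 1657.9 kPa.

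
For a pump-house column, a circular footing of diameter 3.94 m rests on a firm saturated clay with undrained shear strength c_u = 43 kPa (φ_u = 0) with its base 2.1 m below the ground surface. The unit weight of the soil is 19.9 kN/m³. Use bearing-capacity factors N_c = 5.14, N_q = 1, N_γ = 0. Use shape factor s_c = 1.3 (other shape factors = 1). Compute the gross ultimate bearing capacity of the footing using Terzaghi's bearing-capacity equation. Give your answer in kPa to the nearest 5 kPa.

q_ult ≈ 330 kPa

q = γ·D_f = 19.9 × 2.1 = 41.79 kPa.
c·N_c·s_c = 43 × 5.14 × 1.3 = 287.33 kPa
q·N_q = 41.79 × 1 = 41.79 kPa
q_ult = 287.33 + 41.79 = 329.12 kPa.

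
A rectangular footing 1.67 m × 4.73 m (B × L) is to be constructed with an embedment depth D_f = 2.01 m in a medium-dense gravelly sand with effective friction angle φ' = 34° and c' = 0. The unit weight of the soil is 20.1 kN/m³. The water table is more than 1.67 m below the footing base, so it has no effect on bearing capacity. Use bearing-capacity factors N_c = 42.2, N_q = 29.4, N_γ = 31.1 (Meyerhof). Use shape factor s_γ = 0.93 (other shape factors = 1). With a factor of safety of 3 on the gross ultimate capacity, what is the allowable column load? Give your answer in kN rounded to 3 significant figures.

P_all ≈ 4410 kN

Overburden at base level: q = 20.1 × 2.01 = 40.401 kPa.
Surcharge term q·N_q = 40.401 × 29.4 = 1187.8 kPa; self-weight term 0.5·γ·B·N_γ·s_γ = 0.5 × 20.1 × 1.67 × 31.1 × 0.93 = 485.43 kPa.
q_ult = 1187.8 + 485.43 = 1673.2 kPa.
Gross allowable pressure q_all = 1673.2 / 3 = 557.74 kPa.
Footing area = 7.8991 m², so allowable column load = 557.74 × 7.8991 = 4405.6 kN.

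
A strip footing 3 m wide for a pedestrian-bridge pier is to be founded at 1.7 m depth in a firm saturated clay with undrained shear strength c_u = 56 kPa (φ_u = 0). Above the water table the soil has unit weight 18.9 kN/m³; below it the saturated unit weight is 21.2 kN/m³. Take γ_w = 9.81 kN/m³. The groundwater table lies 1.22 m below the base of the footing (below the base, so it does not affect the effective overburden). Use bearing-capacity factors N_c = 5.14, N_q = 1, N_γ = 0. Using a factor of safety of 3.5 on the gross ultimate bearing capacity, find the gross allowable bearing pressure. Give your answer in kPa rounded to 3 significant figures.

q_all ≈ 91.4 kPa

Overburden at base level: q = 18.9 × 1.7 = 32.13 kPa.
Cohesion term c·N_c = 56 × 5.14 = 287.84 kPa; surcharge term q·N_q = 32.13 × 1 = 32.13 kPa.
q_ult = 287.84 + 32.13 = 319.97 kPa.
q_all = 319.97 / 3.5 = 91.42 kPa.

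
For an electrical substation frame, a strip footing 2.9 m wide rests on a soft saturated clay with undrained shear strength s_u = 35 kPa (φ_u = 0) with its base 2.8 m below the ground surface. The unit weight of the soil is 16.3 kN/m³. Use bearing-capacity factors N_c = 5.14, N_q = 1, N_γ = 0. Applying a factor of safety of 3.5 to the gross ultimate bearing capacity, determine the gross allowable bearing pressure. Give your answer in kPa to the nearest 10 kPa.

Effective surcharge at the founding depth q = γ·D_f = 16.3 × 2.8 = 45.64 kPa.
q_ult = c·N_c + q·N_q
     = 35 × 5.14 + 45.64 × 1
     = 179.9 + 45.64 = 225.54 kPa.
q_all = q_ult / FS = 225.54 / 3.5 = 64.44 kPa.

q_all ≈ 60 kPa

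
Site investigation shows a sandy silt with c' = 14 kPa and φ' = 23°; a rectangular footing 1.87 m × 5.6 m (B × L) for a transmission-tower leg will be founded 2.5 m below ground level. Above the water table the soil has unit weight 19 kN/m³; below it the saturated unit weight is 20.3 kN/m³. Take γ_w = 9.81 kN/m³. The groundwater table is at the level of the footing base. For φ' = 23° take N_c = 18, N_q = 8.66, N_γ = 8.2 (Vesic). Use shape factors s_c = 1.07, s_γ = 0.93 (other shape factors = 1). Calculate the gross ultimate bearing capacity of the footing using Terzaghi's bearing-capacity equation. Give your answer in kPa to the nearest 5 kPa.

q_ult ≈ 755 kPa

Overburden at base level: q = 19 × 2.5 = 47.5 kPa.
Below the base the soil is submerged, so the ½γBN_γ term uses γ' = 20.3 − 9.81 = 10.49 kN/m³.
Cohesion term c·N_c·s_c = 14 × 18 × 1.07 = 269.64 kPa; surcharge term q·N_q = 47.5 × 8.66 = 411.35 kPa; self-weight term 0.5·γ·B·N_γ·s_γ = 0.5 × 10.49 × 1.87 × 8.2 × 0.93 = 74.797 kPa.
q_ult = 269.64 + 411.35 + 74.797 = 755.79 kPa.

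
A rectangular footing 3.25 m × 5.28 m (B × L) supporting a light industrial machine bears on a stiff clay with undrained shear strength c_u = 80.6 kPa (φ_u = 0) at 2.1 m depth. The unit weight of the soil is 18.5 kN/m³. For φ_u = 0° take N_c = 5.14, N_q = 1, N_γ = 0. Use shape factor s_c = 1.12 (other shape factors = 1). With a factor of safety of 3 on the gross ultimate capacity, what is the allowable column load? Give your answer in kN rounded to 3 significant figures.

P_all ≈ 2880 kN

Effective surcharge at the founding depth q = γ·D_f = 18.5 × 2.1 = 38.85 kPa.
q_ult = c·N_c·s_c + q·N_q
     = 80.6 × 5.14 × 1.12 + 38.85 × 1
     = 464 + 38.85 = 502.85 kPa.
Gross allowable pressure q_all = 502.85 / 3 = 167.62 kPa.
Footing area = 17.16 m², so allowable column load = 167.62 × 17.16 = 2876.3 kN.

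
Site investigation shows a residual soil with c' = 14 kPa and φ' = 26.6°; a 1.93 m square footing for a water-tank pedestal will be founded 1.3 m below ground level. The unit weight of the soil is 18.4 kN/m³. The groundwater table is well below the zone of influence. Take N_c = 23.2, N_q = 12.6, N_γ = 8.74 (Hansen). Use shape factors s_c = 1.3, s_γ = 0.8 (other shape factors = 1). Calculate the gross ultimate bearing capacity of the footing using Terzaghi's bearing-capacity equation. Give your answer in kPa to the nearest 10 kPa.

q_ult ≈ 850 kPa

Overburden at base level: q = 18.4 × 1.3 = 23.92 kPa.
Cohesion term c·N_c·s_c = 14 × 23.2 × 1.3 = 422.24 kPa; surcharge term q·N_q = 23.92 × 12.6 = 301.39 kPa; self-weight term 0.5·γ·B·N_γ·s_γ = 0.5 × 18.4 × 1.93 × 8.74 × 0.8 = 124.15 kPa.
q_ult = 422.24 + 301.39 + 124.15 = 847.78 kPa.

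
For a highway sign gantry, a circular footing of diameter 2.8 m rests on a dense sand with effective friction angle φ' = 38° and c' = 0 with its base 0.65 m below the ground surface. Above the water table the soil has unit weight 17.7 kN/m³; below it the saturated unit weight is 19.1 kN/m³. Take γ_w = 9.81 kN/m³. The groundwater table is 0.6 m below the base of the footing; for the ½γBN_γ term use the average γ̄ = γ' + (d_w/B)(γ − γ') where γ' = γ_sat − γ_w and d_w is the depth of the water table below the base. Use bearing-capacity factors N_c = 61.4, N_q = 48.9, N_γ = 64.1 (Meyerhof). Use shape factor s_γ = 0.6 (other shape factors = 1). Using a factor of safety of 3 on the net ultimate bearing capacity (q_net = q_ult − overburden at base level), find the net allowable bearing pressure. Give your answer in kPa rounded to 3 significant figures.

Effective surcharge at the founding depth q = γ·D_f = 17.7 × 0.65 = 11.505 kPa.
With d_w = 0.6 m < B, γ̄ = 9.29 + (0.6/2.8) × (17.7 − 9.29) = 11.092 kN/m³.
q_ult = q·N_q + 0.5·γ·B·N_γ·s_γ
     = 11.505 × 48.9 + 0.5 × 11.092 × 2.8 × 64.1 × 0.6
     = 562.59 + 597.25 = 1159.8 kPa.
q_net = 1159.8 − 11.505 = 1148.3 kPa.
q_all(net) = 1148.3 / 3 = 382.78 kPa.

q_all(net) ≈ 383 kPa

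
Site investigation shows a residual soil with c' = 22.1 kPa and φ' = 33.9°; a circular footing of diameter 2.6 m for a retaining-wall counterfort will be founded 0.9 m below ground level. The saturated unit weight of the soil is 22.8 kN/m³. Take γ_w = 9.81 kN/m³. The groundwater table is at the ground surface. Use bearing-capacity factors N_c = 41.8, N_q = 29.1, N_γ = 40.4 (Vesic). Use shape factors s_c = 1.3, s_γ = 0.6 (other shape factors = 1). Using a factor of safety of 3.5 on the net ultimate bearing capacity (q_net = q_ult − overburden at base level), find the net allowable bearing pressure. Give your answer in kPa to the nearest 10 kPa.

q_all(net) ≈ 550 kPa

Water table at ground surface, so effective unit weight γ' = 22.8 − 9.81 = 12.99 kN/m³ is used throughout; overburden q = 12.99 × 0.9 = 11.691 kPa; the same γ' applies in the ½γBN_γ term.
Cohesion term c·N_c·s_c = 22.1 × 41.8 × 1.3 = 1200.9 kPa; surcharge term q·N_q = 11.691 × 29.1 = 340.21 kPa; self-weight term 0.5·γ·B·N_γ·s_γ = 0.5 × 12.99 × 2.6 × 40.4 × 0.6 = 409.34 kPa.
q_ult = 1200.9 + 340.21 + 409.34 = 1950.5 kPa.
q_net = 1950.5 − 11.691 = 1938.8 kPa.
q_all(net) = 1938.8 / 3.5 = 553.93 kPa.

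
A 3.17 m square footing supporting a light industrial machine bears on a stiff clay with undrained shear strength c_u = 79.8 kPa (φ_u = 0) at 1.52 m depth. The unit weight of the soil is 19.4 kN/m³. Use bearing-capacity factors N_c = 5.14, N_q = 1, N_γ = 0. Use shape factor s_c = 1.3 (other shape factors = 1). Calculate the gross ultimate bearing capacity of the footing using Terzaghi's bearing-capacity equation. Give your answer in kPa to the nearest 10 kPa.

q_ult ≈ 560 kPa

Overburden at base level: q = 19.4 × 1.52 = 29.488 kPa.
Cohesion term c·N_c·s_c = 79.8 × 5.14 × 1.3 = 533.22 kPa; surcharge term q·N_q = 29.488 × 1 = 29.488 kPa.
q_ult = 533.22 + 29.488 = 562.71 kPa.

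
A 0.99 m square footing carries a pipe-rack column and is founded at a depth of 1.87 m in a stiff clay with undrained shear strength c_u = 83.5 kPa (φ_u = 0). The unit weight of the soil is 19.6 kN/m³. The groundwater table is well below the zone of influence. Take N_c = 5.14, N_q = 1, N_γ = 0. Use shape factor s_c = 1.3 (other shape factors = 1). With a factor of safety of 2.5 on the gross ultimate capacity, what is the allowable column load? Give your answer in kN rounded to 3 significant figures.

P_all ≈ 233 kN

Effective surcharge at the founding depth q = γ·D_f = 19.6 × 1.87 = 36.652 kPa.
q_ult = c·N_c·s_c + q·N_q
     = 83.5 × 5.14 × 1.3 + 36.652 × 1
     = 557.95 + 36.652 = 594.6 kPa.
Gross allowable pressure q_all = 594.6 / 2.5 = 237.84 kPa.
Footing area = 0.9801 m², so allowable column load = 237.84 × 0.9801 = 233.11 kN.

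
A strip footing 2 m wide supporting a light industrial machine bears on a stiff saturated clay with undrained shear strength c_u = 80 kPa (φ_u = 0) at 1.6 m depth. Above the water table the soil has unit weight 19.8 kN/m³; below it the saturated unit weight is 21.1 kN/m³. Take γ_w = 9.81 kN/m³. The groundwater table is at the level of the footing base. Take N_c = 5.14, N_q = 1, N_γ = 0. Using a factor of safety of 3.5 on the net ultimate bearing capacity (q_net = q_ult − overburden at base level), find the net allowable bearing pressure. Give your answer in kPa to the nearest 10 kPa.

q_all(net) ≈ 120 kPa

Effective surcharge at the founding depth q = γ·D_f = 19.8 × 1.6 = 31.68 kPa.
q_ult = c·N_c + q·N_q
     = 80 × 5.14 + 31.68 × 1
     = 411.2 + 31.68 = 442.88 kPa.
q_net = 442.88 − 31.68 = 411.2 kPa.
q_all(net) = 411.2 / 3.5 = 117.49 kPa.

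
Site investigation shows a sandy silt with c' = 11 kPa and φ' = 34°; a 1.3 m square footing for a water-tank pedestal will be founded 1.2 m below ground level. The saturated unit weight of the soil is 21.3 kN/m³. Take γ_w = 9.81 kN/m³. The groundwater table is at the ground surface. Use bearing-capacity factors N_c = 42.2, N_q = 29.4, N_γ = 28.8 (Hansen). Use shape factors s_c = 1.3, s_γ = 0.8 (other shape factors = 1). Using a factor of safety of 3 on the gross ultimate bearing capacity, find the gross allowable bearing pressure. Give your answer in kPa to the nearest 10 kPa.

q_all ≈ 390 kPa

Water table at ground surface, so effective unit weight γ' = 21.3 − 9.81 = 11.49 kN/m³ is used throughout; overburden q = 11.49 × 1.2 = 13.788 kPa; the same γ' applies in the ½γBN_γ term.
Cohesion term c·N_c·s_c = 11 × 42.2 × 1.3 = 603.46 kPa; surcharge term q·N_q = 13.788 × 29.4 = 405.37 kPa; self-weight term 0.5·γ·B·N_γ·s_γ = 0.5 × 11.49 × 1.3 × 28.8 × 0.8 = 172.07 kPa.
q_ult = 603.46 + 405.37 + 172.07 = 1180.9 kPa.
q_all = 1180.9 / 3 = 393.63 kPa.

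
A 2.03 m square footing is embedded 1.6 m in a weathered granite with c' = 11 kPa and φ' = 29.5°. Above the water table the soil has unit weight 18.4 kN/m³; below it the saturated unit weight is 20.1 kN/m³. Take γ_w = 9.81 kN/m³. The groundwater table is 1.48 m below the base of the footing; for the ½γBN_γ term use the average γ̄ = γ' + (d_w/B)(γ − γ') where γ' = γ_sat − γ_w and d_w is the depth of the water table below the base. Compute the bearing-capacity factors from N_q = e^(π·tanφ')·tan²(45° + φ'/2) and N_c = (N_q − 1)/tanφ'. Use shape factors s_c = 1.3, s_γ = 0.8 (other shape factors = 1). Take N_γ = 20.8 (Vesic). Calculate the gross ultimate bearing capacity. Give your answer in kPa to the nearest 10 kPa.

tan29.5° = 0.5658, so N_q = e^(π×0.5658)·tan²(59.75°) = 5.915 × 2.94 = 17.39.
N_c = (17.39 − 1)/tan29.5° = 28.97.
Effective surcharge at the founding depth q = γ·D_f = 18.4 × 1.6 = 29.44 kPa.
With d_w = 1.48 m < B, γ̄ = 10.29 + (1.48/2.03) × (18.4 − 10.29) = 16.203 kN/m³.
q_ult = c·N_c·s_c + q·N_q + 0.5·γ·B·N_γ·s_γ
     = 11 × 28.971 × 1.3 + 29.44 × 17.391 + 0.5 × 16.203 × 2.03 × 20.8 × 0.8
     = 414.28 + 511.98 + 273.66 = 1199.9 kPa.

q_ult ≈ 1200 kPa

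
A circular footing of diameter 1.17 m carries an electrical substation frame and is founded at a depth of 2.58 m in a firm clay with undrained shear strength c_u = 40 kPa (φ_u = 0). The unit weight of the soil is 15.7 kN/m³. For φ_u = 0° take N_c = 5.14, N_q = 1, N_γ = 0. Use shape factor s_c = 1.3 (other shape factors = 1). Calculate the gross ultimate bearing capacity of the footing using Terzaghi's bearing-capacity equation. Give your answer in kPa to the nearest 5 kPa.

q_ult ≈ 310 kPa

Overburden at base level: q = 15.7 × 2.58 = 40.506 kPa.
Cohesion term c·N_c·s_c = 40 × 5.14 × 1.3 = 267.28 kPa; surcharge term q·N_q = 40.506 × 1 = 40.506 kPa.
q_ult = 267.28 + 40.506 = 307.79 kPa.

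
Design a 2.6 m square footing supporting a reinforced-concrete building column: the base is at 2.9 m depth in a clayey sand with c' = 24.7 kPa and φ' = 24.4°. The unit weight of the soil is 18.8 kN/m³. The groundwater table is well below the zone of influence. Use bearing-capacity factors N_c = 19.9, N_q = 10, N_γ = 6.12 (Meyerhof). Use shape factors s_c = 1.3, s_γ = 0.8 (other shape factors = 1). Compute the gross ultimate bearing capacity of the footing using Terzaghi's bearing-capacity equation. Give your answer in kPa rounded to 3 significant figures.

q_ult ≈ 1300 kPa

q = γ·D_f = 18.8 × 2.9 = 54.52 kPa.
c·N_c·s_c = 24.7 × 19.9 × 1.3 = 638.99 kPa
q·N_q = 54.52 × 10 = 545.2 kPa
0.5·γ·B·N_γ·s_γ = 0.5 × 18.8 × 2.6 × 6.12 × 0.8 = 119.66 kPa
q_ult = 638.99 + 545.2 + 119.66 = 1303.8 kPa.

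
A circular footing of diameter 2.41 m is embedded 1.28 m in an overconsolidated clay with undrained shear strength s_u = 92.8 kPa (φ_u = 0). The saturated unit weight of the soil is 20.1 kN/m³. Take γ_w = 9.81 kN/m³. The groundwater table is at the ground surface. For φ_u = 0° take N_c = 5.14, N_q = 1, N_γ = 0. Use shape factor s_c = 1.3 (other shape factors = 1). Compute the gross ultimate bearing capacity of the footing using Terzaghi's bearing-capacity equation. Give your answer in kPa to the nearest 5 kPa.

γ' = 20.1 − 9.81 = 10.29 kN/m³ (submerged throughout). q = 10.29 × 1.28 = 13.171 kPa.
c·N_c·s_c = 92.8 × 5.14 × 1.3 = 620.09 kPa
q·N_q = 13.171 × 1 = 13.171 kPa
q_ult = 620.09 + 13.171 = 633.26 kPa.

q_ult ≈ 635 kPa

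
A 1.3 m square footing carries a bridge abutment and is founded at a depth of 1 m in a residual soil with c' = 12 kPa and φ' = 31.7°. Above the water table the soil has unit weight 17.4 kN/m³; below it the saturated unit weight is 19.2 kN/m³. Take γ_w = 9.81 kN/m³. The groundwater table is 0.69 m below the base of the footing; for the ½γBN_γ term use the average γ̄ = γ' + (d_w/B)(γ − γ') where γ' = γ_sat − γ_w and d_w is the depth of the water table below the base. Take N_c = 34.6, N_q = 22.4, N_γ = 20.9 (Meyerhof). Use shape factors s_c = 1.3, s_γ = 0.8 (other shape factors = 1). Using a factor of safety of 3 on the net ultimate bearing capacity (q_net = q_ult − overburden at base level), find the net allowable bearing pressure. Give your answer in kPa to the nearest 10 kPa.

q_all(net) ≈ 350 kPa

Overburden at base level: q = 17.4 × 1 = 17.4 kPa.
The water table is 0.69 m below the base (< B = 1.3 m), so the ½γBN_γ term uses γ̄ = γ' + (d_w/B)(γ − γ') = 9.39 + (0.69/1.3)(17.4 − 9.39) = 13.641 kN/m³.
Cohesion term c·N_c·s_c = 12 × 34.6 × 1.3 = 539.76 kPa; surcharge term q·N_q = 17.4 × 22.4 = 389.76 kPa; self-weight term 0.5·γ·B·N_γ·s_γ = 0.5 × 13.641 × 1.3 × 20.9 × 0.8 = 148.26 kPa.
q_ult = 539.76 + 389.76 + 148.26 = 1077.8 kPa.
q_net = 1077.8 − 17.4 = 1060.4 kPa.
q_all(net) = 1060.4 / 3 = 353.46 kPa.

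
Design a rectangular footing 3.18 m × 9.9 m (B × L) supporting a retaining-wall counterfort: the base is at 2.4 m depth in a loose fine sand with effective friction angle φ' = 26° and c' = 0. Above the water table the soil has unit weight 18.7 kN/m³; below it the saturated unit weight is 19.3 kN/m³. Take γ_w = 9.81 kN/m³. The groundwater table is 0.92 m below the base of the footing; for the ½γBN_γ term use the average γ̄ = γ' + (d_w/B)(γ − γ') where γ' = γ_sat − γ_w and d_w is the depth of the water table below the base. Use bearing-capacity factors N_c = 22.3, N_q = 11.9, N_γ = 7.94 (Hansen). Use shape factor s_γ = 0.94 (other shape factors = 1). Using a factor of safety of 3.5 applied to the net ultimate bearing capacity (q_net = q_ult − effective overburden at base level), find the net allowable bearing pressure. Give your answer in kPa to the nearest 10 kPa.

q = γ·D_f = 18.7 × 2.4 = 44.88 kPa.
γ' = 9.49 kN/m³; averaging over the depth B below the base, γ̄ = γ' + (d_w/B)(γ − γ') = 12.155 kN/m³.
q·N_q = 44.88 × 11.9 = 534.07 kPa
0.5·γ·B·N_γ·s_γ = 0.5 × 12.155 × 3.18 × 7.94 × 0.94 = 144.24 kPa
q_ult = 534.07 + 144.24 = 678.31 kPa.
Net ultimate: q_net = 678.31 − 44.88 = 633.43 kPa.
q_all(net) = 633.43 / 3.5 = 180.98 kPa.

q_all(net) ≈ 180 kPa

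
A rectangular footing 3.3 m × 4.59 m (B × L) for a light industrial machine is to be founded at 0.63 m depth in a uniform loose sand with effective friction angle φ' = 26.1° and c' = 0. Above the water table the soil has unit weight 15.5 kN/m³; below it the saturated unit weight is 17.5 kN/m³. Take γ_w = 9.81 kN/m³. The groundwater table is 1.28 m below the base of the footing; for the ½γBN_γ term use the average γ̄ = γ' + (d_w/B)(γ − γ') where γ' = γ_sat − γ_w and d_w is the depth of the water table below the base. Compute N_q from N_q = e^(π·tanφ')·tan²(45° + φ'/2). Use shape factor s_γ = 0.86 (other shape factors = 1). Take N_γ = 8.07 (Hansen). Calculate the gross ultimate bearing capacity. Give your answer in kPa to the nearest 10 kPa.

tan26.1° = 0.4899, so N_q = e^(π×0.4899)·tan²(58.05°) = 4.66 × 2.571 = 11.98.
Overburden at base level: q = 15.5 × 0.63 = 9.765 kPa.
The water table is 1.28 m below the base (< B = 3.3 m), so the ½γBN_γ term uses γ̄ = γ' + (d_w/B)(γ − γ') = 7.69 + (1.28/3.3)(15.5 − 7.69) = 10.719 kN/m³.
Surcharge term q·N_q = 9.765 × 11.981 = 117 kPa; self-weight term 0.5·γ·B·N_γ·s_γ = 0.5 × 10.719 × 3.3 × 8.07 × 0.86 = 122.75 kPa.
q_ult = 117 + 122.75 = 239.75 kPa.

q_ult ≈ 240 kPa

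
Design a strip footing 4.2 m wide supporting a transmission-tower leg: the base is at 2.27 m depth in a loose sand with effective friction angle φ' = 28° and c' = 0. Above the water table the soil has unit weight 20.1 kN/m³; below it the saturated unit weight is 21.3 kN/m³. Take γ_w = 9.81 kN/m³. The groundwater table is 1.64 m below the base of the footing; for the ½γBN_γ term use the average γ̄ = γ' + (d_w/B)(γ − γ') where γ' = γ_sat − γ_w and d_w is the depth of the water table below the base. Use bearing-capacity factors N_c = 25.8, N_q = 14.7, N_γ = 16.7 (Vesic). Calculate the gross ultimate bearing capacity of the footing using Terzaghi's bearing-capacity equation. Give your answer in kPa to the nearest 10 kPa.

Effective surcharge at the founding depth q = γ·D_f = 20.1 × 2.27 = 45.627 kPa.
With d_w = 1.64 m < B, γ̄ = 11.49 + (1.64/4.2) × (20.1 − 11.49) = 14.852 kN/m³.
q_ult = q·N_q + 0.5·γ·B·N_γ
     = 45.627 × 14.7 + 0.5 × 14.852 × 4.2 × 16.7
     = 670.72 + 520.86 = 1191.6 kPa.

q_ult ≈ 1190 kPa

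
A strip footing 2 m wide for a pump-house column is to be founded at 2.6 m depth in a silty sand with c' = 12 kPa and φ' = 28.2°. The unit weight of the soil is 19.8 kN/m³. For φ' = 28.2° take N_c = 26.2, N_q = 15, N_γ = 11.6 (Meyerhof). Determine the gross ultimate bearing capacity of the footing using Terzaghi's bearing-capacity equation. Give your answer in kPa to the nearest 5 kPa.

Effective surcharge at the founding depth q = γ·D_f = 19.8 × 2.6 = 51.48 kPa.
q_ult = c·N_c + q·N_q + 0.5·γ·B·N_γ
     = 12 × 26.2 + 51.48 × 15 + 0.5 × 19.8 × 2 × 11.6
     = 314.4 + 772.2 + 229.68 = 1316.3 kPa.

q_ult ≈ 1315 kPa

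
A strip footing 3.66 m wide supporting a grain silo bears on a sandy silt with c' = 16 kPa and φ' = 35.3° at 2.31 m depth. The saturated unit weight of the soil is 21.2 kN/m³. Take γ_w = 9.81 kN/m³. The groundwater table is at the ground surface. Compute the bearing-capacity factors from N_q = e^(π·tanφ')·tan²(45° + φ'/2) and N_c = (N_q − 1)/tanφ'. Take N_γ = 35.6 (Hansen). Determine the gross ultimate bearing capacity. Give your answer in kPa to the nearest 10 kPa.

q_ult ≈ 2410 kPa

tan35.3° = 0.708, so N_q = e^(π×0.708)·tan²(62.65°) = 9.248 × 3.738 = 34.57.
N_c = (34.57 − 1)/tan35.3° = 47.41.
With the water table at the surface the whole profile is submerged: γ' = 21.2 − 9.81 = 11.39 kN/m³, so q = γ'·D_f = 26.311 kPa; the same γ' applies in the ½γBN_γ term.
q_ult = c·N_c + q·N_q + 0.5·γ·B·N_γ
     = 16 × 47.406 + 26.311 × 34.565 + 0.5 × 11.39 × 3.66 × 35.6
     = 758.5 + 909.45 + 742.04 = 2410 kPa.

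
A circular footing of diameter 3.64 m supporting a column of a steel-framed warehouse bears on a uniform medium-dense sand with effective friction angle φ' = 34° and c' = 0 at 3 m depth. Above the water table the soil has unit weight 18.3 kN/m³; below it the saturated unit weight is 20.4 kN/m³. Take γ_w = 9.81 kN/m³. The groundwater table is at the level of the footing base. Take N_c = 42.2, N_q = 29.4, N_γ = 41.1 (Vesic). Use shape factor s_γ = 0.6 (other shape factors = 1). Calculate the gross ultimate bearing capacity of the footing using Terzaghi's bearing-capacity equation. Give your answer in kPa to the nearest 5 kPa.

q_ult ≈ 2090 kPa

Overburden at base level: q = 18.3 × 3 = 54.9 kPa.
Below the base the soil is submerged, so the ½γBN_γ term uses γ' = 20.4 − 9.81 = 10.59 kN/m³.
Surcharge term q·N_q = 54.9 × 29.4 = 1614.1 kPa; self-weight term 0.5·γ·B·N_γ·s_γ = 0.5 × 10.59 × 3.64 × 41.1 × 0.6 = 475.29 kPa.
q_ult = 1614.1 + 475.29 = 2089.4 kPa.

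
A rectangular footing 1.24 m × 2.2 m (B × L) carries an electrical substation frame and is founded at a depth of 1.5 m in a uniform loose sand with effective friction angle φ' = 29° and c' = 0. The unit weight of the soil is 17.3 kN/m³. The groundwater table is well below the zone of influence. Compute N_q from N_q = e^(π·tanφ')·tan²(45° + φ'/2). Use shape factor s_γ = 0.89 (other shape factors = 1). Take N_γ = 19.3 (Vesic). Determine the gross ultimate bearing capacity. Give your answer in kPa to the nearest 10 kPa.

tan29° = 0.5543, so N_q = e^(π×0.5543)·tan²(59.5°) = 5.705 × 2.882 = 16.44.
Effective surcharge at the founding depth q = γ·D_f = 17.3 × 1.5 = 25.95 kPa.
q_ult = q·N_q + 0.5·γ·B·N_γ·s_γ
     = 25.95 × 16.443 + 0.5 × 17.3 × 1.24 × 19.3 × 0.89
     = 426.7 + 184.24 = 610.94 kPa.

q_ult ≈ 610 kPa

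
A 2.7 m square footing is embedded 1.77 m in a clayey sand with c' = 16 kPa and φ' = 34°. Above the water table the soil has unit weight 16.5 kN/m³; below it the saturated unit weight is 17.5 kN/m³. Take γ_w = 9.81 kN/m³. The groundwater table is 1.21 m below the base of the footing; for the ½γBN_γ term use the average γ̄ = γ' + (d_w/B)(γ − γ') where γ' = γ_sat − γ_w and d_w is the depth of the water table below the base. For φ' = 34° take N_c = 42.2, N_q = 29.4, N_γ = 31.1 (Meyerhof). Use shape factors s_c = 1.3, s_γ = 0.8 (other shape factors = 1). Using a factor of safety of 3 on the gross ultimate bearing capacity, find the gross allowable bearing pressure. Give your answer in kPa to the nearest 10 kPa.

Overburden at base level: q = 16.5 × 1.77 = 29.205 kPa.
The water table is 1.21 m below the base (< B = 2.7 m), so the ½γBN_γ term uses γ̄ = γ' + (d_w/B)(γ − γ') = 7.69 + (1.21/2.7)(16.5 − 7.69) = 11.638 kN/m³.
Cohesion term c·N_c·s_c = 16 × 42.2 × 1.3 = 877.76 kPa; surcharge term q·N_q = 29.205 × 29.4 = 858.63 kPa; self-weight term 0.5·γ·B·N_γ·s_γ = 0.5 × 11.638 × 2.7 × 31.1 × 0.8 = 390.9 kPa.
q_ult = 877.76 + 858.63 + 390.9 = 2127.3 kPa.
q_all = 2127.3 / 3 = 709.1 kPa.

q_all ≈ 710 kPa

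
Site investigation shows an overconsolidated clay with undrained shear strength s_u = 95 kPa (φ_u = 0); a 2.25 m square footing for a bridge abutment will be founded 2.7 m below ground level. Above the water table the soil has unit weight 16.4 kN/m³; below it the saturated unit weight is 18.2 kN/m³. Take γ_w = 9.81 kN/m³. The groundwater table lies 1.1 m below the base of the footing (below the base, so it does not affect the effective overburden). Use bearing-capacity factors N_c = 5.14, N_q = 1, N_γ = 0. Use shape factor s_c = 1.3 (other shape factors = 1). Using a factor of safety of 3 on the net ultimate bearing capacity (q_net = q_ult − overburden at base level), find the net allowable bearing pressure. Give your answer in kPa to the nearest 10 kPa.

q_all(net) ≈ 210 kPa

Overburden at base level: q = 16.4 × 2.7 = 44.28 kPa.
Cohesion term c·N_c·s_c = 95 × 5.14 × 1.3 = 634.79 kPa; surcharge term q·N_q = 44.28 × 1 = 44.28 kPa.
q_ult = 634.79 + 44.28 = 679.07 kPa.
q_net = 679.07 − 44.28 = 634.79 kPa.
q_all(net) = 634.79 / 3 = 211.6 kPa.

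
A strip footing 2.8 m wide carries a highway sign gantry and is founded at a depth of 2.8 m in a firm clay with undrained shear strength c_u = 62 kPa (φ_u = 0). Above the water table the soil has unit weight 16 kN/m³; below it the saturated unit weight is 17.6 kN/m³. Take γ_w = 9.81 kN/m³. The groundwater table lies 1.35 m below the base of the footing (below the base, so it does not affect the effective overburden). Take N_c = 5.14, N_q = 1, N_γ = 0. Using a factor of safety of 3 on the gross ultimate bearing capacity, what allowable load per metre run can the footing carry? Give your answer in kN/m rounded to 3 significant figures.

Overburden at base level: q = 16 × 2.8 = 44.8 kPa.
Cohesion term c·N_c = 62 × 5.14 = 318.68 kPa; surcharge term q·N_q = 44.8 × 1 = 44.8 kPa.
q_ult = 318.68 + 44.8 = 363.48 kPa.
Gross allowable pressure q_all = 363.48 / 3 = 121.16 kPa.
Allowable wall load = q_all × B = 121.16 × 2.8 = 339.25 kN per metre run.

≈ 339 kN/m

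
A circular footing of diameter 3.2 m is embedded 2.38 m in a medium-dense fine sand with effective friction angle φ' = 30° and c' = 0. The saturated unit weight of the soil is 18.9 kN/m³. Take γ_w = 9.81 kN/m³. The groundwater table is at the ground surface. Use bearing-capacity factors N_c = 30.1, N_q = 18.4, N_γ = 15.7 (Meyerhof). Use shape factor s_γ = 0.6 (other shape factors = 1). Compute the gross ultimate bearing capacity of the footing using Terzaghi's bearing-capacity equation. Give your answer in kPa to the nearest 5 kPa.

Water table at ground surface, so effective unit weight γ' = 18.9 − 9.81 = 9.09 kN/m³ is used throughout; overburden q = 9.09 × 2.38 = 21.634 kPa; the same γ' applies in the ½γBN_γ term.
Surcharge term q·N_q = 21.634 × 18.4 = 398.07 kPa; self-weight term 0.5·γ·B·N_γ·s_γ = 0.5 × 9.09 × 3.2 × 15.7 × 0.6 = 137 kPa.
q_ult = 398.07 + 137 = 535.07 kPa.

q_ult ≈ 535 kPa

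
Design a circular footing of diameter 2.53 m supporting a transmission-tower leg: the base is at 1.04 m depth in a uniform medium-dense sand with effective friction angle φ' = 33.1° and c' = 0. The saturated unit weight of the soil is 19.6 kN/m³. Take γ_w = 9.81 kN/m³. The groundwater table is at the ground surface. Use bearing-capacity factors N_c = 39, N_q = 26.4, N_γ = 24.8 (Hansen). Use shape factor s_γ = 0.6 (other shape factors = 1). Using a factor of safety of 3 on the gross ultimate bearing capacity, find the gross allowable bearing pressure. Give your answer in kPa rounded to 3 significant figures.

With the water table at the surface the whole profile is submerged: γ' = 19.6 − 9.81 = 9.79 kN/m³, so q = γ'·D_f = 10.182 kPa; the same γ' applies in the ½γBN_γ term.
q_ult = q·N_q + 0.5·γ·B·N_γ·s_γ
     = 10.182 × 26.4 + 0.5 × 9.79 × 2.53 × 24.8 × 0.6
     = 268.79 + 184.28 = 453.07 kPa.
q_all = 453.07 / 3 = 151.02 kPa.

q_all ≈ 151 kPa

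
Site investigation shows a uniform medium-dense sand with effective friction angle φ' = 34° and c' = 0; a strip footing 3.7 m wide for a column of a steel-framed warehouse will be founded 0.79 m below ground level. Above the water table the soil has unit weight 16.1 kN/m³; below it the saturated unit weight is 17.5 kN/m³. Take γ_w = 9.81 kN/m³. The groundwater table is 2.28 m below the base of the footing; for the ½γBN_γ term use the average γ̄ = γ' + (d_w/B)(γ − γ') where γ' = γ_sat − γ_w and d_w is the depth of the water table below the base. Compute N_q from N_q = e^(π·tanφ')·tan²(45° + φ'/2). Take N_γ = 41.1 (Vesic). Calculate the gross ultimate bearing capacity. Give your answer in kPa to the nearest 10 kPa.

q_ult ≈ 1350 kPa

tan34° = 0.6745, so N_q = e^(π×0.6745)·tan²(62°) = 8.323 × 3.537 = 29.44.
Effective surcharge at the founding depth q = γ·D_f = 16.1 × 0.79 = 12.719 kPa.
With d_w = 2.28 m < B, γ̄ = 7.69 + (2.28/3.7) × (16.1 − 7.69) = 12.872 kN/m³.
q_ult = q·N_q + 0.5·γ·B·N_γ
     = 12.719 × 29.44 + 0.5 × 12.872 × 3.7 × 41.1
     = 374.44 + 978.75 = 1353.2 kPa.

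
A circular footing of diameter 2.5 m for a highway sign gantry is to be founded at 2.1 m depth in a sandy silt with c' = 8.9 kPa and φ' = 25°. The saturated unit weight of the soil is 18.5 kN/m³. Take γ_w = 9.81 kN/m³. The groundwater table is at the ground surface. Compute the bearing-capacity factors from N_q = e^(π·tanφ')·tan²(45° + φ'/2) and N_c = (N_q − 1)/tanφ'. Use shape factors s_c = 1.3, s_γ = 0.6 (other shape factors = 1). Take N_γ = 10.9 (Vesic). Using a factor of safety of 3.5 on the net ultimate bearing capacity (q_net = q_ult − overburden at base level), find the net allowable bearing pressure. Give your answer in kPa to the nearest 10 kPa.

q_all(net) ≈ 140 kPa

N_q = e^(π·tan25°)·tan²(57.5°) = 10.66; N_c = (N_q − 1)/tanφ' = 20.72.
γ' = 18.5 − 9.81 = 8.69 kN/m³ (submerged throughout). q = 8.69 × 2.1 = 18.249 kPa; the same γ' applies in the ½γBN_γ term.
c·N_c·s_c = 8.9 × 20.721 × 1.3 = 239.74 kPa
q·N_q = 18.249 × 10.662 = 194.57 kPa
0.5·γ·B·N_γ·s_γ = 0.5 × 8.69 × 2.5 × 10.9 × 0.6 = 71.041 kPa
q_ult = 239.74 + 194.57 + 71.041 = 505.35 kPa.
q_net = 505.35 − 18.249 = 487.1 kPa.
q_all(net) = 487.1 / 3.5 = 139.17 kPa.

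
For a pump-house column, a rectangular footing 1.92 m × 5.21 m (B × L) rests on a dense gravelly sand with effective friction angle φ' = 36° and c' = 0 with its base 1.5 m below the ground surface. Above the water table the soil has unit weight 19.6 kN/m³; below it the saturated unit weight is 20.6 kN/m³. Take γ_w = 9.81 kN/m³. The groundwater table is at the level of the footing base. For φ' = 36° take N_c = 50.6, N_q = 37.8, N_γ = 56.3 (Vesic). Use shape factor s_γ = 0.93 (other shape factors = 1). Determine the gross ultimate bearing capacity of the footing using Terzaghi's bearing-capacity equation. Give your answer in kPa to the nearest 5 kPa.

Overburden at base level: q = 19.6 × 1.5 = 29.4 kPa.
Below the base the soil is submerged, so the ½γBN_γ term uses γ' = 20.6 − 9.81 = 10.79 kN/m³.
Surcharge term q·N_q = 29.4 × 37.8 = 1111.3 kPa; self-weight term 0.5·γ·B·N_γ·s_γ = 0.5 × 10.79 × 1.92 × 56.3 × 0.93 = 542.36 kPa.
q_ult = 1111.3 + 542.36 = 1653.7 kPa.

q_ult ≈ 1655 kPa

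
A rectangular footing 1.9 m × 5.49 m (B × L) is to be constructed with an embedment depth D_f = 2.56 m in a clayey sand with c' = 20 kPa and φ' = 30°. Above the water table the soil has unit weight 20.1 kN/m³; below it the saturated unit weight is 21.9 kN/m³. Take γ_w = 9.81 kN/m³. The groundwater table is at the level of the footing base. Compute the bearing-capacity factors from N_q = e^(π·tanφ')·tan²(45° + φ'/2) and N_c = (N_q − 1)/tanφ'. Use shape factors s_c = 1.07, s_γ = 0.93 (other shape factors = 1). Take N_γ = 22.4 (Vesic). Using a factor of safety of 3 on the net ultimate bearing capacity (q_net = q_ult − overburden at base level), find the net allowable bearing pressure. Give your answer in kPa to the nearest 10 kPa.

N_q = e^(π·tan30°)·tan²(60°) = 18.4; N_c = (N_q − 1)/tanφ' = 30.14.
Overburden at base level: q = 20.1 × 2.56 = 51.456 kPa.
Below the base the soil is submerged, so the ½γBN_γ term uses γ' = 21.9 − 9.81 = 12.09 kN/m³.
Cohesion term c·N_c·s_c = 20 × 30.14 × 1.07 = 644.99 kPa; surcharge term q·N_q = 51.456 × 18.401 = 946.85 kPa; self-weight term 0.5·γ·B·N_γ·s_γ = 0.5 × 12.09 × 1.9 × 22.4 × 0.93 = 239.27 kPa.
q_ult = 644.99 + 946.85 + 239.27 = 1831.1 kPa.
q_net = 1831.1 − 51.456 = 1779.6 kPa.
q_all(net) = 1779.6 / 3 = 593.22 kPa.

q_all(net) ≈ 590 kPa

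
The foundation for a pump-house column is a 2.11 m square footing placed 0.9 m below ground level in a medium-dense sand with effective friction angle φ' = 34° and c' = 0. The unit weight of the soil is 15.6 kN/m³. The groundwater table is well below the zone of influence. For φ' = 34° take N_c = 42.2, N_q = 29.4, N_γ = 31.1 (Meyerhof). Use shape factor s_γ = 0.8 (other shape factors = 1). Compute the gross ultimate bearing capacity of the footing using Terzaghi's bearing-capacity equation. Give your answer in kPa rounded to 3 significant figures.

q_ult ≈ 822 kPa

Overburden at base level: q = 15.6 × 0.9 = 14.04 kPa.
Surcharge term q·N_q = 14.04 × 29.4 = 412.78 kPa; self-weight term 0.5·γ·B·N_γ·s_γ = 0.5 × 15.6 × 2.11 × 31.1 × 0.8 = 409.48 kPa.
q_ult = 412.78 + 409.48 = 822.25 kPa.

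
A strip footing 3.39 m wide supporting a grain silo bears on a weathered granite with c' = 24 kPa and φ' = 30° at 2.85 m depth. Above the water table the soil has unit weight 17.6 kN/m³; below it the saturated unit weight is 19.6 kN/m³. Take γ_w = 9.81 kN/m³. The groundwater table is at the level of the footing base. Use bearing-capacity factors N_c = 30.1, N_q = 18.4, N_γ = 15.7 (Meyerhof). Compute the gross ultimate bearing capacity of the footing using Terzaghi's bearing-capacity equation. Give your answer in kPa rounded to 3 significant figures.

q = γ·D_f = 17.6 × 2.85 = 50.16 kPa.
For the ½γBN_γ term take γ' = 19.6 − 9.81 = 9.79 kN/m³ (soil below base is submerged).
c·N_c = 24 × 30.1 = 722.4 kPa
q·N_q = 50.16 × 18.4 = 922.94 kPa
0.5·γ·B·N_γ = 0.5 × 9.79 × 3.39 × 15.7 = 260.53 kPa
q_ult = 722.4 + 922.94 + 260.53 = 1905.9 kPa.

q_ult ≈ 1910 kPa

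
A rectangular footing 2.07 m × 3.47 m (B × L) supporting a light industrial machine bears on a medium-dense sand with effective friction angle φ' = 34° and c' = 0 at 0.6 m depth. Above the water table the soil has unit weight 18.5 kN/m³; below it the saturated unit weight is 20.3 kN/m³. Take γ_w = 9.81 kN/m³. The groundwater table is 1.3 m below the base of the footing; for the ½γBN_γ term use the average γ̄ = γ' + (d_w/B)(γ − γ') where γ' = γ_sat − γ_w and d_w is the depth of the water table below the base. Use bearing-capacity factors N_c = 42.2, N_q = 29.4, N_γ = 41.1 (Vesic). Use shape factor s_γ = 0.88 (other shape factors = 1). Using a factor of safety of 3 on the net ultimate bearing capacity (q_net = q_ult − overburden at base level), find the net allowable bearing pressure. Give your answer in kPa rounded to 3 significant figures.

Overburden at base level: q = 18.5 × 0.6 = 11.1 kPa.
The water table is 1.3 m below the base (< B = 2.07 m), so the ½γBN_γ term uses γ̄ = γ' + (d_w/B)(γ − γ') = 10.49 + (1.3/2.07)(18.5 − 10.49) = 15.52 kN/m³.
Surcharge term q·N_q = 11.1 × 29.4 = 326.34 kPa; self-weight term 0.5·γ·B·N_γ·s_γ = 0.5 × 15.52 × 2.07 × 41.1 × 0.88 = 580.99 kPa.
q_ult = 326.34 + 580.99 = 907.33 kPa.
q_net = 907.33 − 11.1 = 896.23 kPa.
q_all(net) = 896.23 / 3 = 298.74 kPa.

q_all(net) ≈ 299 kPa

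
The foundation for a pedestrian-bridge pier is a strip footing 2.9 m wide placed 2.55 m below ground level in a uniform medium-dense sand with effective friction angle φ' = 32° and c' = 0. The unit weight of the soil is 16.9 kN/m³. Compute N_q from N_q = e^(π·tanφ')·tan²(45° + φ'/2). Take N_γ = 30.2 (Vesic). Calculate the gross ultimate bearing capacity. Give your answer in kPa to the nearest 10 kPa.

tan32° = 0.6249, so N_q = e^(π×0.6249)·tan²(61°) = 7.121 × 3.255 = 23.18.
Overburden at base level: q = 16.9 × 2.55 = 43.095 kPa.
Surcharge term q·N_q = 43.095 × 23.177 = 998.8 kPa; self-weight term 0.5·γ·B·N_γ = 0.5 × 16.9 × 2.9 × 30.2 = 740.05 kPa.
q_ult = 998.8 + 740.05 = 1738.9 kPa.

q_ult ≈ 1740 kPa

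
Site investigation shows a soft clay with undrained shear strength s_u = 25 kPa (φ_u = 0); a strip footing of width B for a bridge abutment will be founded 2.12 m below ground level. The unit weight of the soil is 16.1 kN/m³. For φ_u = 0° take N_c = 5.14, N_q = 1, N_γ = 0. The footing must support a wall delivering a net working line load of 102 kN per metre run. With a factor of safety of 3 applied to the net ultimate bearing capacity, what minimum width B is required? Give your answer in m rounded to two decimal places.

q = γ·D_f = 16.1 × 2.12 = 34.132 kPa.
c·N_c = 25 × 5.14 = 128.5 kPa
q·N_q = 34.132 × 1 = 34.132 kPa
q_ult = 128.5 + 34.132 = 162.63 kPa.
For φ = 0 the ½γBN_γ term vanishes, so q_ult is independent of B. q_net = 162.63 − 34.132 = 128.5 kPa; q_all(net) = 128.5/3 = 42.833 kPa.
Required width B = w / q_all(net) = 102 / 42.833 = 2.381 m.

B = 2.38 m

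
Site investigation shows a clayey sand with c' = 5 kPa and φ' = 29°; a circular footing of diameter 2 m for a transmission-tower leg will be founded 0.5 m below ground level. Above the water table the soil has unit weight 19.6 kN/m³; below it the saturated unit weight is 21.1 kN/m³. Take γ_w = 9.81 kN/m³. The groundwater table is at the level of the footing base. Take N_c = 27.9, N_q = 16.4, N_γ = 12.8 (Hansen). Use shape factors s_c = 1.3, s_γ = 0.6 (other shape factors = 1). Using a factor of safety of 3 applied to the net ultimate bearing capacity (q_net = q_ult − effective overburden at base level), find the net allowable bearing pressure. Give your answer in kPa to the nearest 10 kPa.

q = γ·D_f = 19.6 × 0.5 = 9.8 kPa.
For the ½γBN_γ term take γ' = 21.1 − 9.81 = 11.29 kN/m³ (soil below base is submerged).
c·N_c·s_c = 5 × 27.9 × 1.3 = 181.35 kPa
q·N_q = 9.8 × 16.4 = 160.72 kPa
0.5·γ·B·N_γ·s_γ = 0.5 × 11.29 × 2 × 12.8 × 0.6 = 86.707 kPa
q_ult = 181.35 + 160.72 + 86.707 = 428.78 kPa.
Net ultimate: q_net = 428.78 − 9.8 = 418.98 kPa.
q_all(net) = 418.98 / 3 = 139.66 kPa.

q_all(net) ≈ 140 kPa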